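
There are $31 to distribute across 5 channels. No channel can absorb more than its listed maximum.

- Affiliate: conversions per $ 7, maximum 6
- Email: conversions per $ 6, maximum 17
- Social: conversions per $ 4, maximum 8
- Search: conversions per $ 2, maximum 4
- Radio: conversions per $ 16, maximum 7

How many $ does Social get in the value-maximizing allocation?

Highest conversions per $ first: Radio 16 > Affiliate 7 > Email 6 > Social 4 > Search 2.
Radio: +7 to 7 (cap) ; 24 left.
Affiliate takes 6 to reach its cap of 6 ; 18 left.
Email takes 17 to reach its cap of 17 ; 1 left.
Only 1 left; Social takes them to reach 1.

1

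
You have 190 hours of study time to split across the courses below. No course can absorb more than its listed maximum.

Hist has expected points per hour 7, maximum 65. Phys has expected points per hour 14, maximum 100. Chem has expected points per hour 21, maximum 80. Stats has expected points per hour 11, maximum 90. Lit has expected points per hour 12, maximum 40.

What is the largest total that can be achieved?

Order the courses by expected points per hour: Chem 21 > Phys 14 > Lit 12 > Stats 11 > Hist 7.
Give Chem 80 to hit its cap of 80 → 110 left.
Phys takes 100 to reach its cap of 100 → 10 left.
Lit has room for 40 but only 10 remain, so it gets 10.
Total = 14×100 + 21×80 + 12×10 = 3200.

3200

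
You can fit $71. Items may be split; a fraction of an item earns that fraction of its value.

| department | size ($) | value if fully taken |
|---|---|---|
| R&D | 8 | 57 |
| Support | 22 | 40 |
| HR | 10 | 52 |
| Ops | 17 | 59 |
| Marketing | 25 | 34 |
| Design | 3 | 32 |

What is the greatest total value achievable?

254.96

Rank by value-to-size ratio: Design 32/3≈10.7, R&D 57/8≈7.12, HR 52/10≈5.2, Ops 59/17≈3.47, Support 40/22≈1.82, Marketing 34/25≈1.36.
All 3 $ of Design fit (value 32) ; 68 remain.
Take all of R&D (8 $, value 57) ; 60 $ left.
Take all of HR (10 $, value 52) ; 50 $ left.
Ops: take in full, 17 $ for value 59 ; 33 left.
Take all of Support (22 $, value 40) ; 11 $ left.
Only 11 $ remain; take 11/25 of Marketing for value 34×11/25 = 14.96.
Total value = 254.96.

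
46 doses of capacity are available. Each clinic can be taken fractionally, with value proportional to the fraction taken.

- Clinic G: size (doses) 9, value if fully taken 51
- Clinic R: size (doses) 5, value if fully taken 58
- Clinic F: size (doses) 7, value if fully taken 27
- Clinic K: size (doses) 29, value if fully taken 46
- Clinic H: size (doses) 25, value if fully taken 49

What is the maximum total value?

Sort by value density: Clinic R 58/5≈11.6, Clinic G 51/9≈5.67, Clinic F 27/7≈3.86, Clinic H 49/25≈1.96, Clinic K 46/29≈1.59.
Clinic R: take in full, 5 doses for value 58 — 41 left.
Clinic G: take in full, 9 doses for value 51 — 32 left.
All 7 doses of Clinic F fit (value 27) — 25 remain.
All 25 doses of Clinic H fit (value 49) — 0 remain.
Total value = 185.

185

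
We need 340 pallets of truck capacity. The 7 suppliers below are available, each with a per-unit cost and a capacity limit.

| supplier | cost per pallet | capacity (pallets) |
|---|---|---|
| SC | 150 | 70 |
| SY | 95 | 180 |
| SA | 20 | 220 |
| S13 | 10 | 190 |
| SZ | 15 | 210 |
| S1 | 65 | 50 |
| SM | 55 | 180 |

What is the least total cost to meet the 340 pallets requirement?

Cheapest first:
S13 (10): use full 190 — 150 pallets to go.
Take 150 from SZ at 15 to finish.
SA, SM, S1, SY, SC: unused.
Cost = 190×10 + 150×15 = 4150.

4150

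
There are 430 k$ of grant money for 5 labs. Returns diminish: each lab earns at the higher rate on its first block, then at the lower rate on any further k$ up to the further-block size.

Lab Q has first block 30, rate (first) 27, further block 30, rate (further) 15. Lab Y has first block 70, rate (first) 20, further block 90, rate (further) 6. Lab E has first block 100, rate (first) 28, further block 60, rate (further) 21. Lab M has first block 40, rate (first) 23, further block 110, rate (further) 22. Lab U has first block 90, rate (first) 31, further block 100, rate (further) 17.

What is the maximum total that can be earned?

Treat each block as its own option and order by rate: Lab U/tier1 31 > Lab E/tier1 28 > Lab Q/tier1 27 > Lab M/tier1 23 > Lab M/tier2 22 > Lab E/tier2 21 > Lab Y/tier1 20 > Lab U/tier2 17 > Lab Q/tier2 15 > Lab Y/tier2 6.
Lab U tier1 at 31: fill all 90 → 340 left.
Lab E tier1 at 28: fill all 100 → 240 left.
Lab Q tier1 at 27: fill all 30 → 210 left.
Lab M/tier1 (23): +40 → 170 left.
Lab M/tier2 (22): +110 → 60 left.
Lab E/tier2 (21): +60 → 0 left.
Total = 31×90 + 28×100 + 27×30 + 23×40 + 22×110 + 21×60 = 11000.

11000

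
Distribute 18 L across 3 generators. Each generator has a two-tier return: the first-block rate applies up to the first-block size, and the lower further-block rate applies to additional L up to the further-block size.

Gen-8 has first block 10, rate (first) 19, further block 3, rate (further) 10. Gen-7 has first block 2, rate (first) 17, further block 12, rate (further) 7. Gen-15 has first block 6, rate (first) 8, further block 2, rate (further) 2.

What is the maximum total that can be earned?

278

Rank every tier by rate: Gen-8/tier1 19 > Gen-7/tier1 17 > Gen-8/tier2 10 > Gen-15/tier1 8 > Gen-7/tier2 7 > Gen-15/tier2 2.
Gen-8 tier1 at 19: fill all 10 → 8 left.
Gen-7/tier1 (17): +2 → 6 left.
Fill Gen-8 tier2 block (3 at 10) → 3 left.
Gen-15 tier1 at 8: only 3 left, fill 3.
Total = 19×10 + 17×2 + 10×3 + 8×3 = 278.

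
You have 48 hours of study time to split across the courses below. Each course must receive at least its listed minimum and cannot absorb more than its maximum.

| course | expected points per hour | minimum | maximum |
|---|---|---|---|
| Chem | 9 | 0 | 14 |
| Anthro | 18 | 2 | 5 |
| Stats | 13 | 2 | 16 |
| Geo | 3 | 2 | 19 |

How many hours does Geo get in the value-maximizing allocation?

13

Meeting every minimum uses 0+2+2+2 = 6 hours, leaving 42.
Highest expected points per hour first: Anthro 18 > Stats 13 > Chem 9 > Geo 3.
Anthro takes 3 more to reach its cap of 5 — 39 left.
Stats: +14 to 16 (cap) — 25 left.
Chem takes 14 more to reach its cap of 14 — 11 left.
Geo: +11 (room for 17) → 13. Pool exhausted.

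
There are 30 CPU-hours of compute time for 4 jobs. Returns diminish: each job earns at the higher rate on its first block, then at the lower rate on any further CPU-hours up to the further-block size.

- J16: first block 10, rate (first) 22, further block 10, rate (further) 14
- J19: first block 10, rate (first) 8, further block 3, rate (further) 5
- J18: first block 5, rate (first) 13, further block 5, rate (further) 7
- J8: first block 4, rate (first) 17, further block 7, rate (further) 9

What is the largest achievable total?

502

Rank every tier by rate: J16/T1 22 > J8/T1 17 > J16/T2 14 > J18/T1 13 > J8/T2 9 > J19/T1 8 > J18/T2 7 > J19/T2 5.
Fill J16 T1 block (10 at 22) — 20 left.
J8/T1 (17): +4 — 16 left.
Fill J16 T2 block (10 at 14) — 6 left.
J18/T1 (13): +5 — 1 left.
J8 T2 at 9: only 1 left, fill 1.
Total = 22×10 + 17×4 + 14×10 + 13×5 + 9×1 = 502.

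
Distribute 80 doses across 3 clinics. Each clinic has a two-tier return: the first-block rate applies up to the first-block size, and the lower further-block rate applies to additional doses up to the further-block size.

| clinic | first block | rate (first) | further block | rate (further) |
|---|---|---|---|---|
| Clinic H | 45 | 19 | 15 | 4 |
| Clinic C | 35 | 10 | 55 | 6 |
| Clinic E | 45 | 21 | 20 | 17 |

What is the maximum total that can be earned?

Rank every tier by rate: Clinic E/first 21 > Clinic H/first 19 > Clinic E/second 17 > Clinic C/first 10 > Clinic C/second 6 > Clinic H/second 4.
Fill Clinic E first block (45 at 21) → 35 left.
Clinic H first at 19: only 35 left, fill 35.
Total = 21×45 + 19×35 = 1610.

1610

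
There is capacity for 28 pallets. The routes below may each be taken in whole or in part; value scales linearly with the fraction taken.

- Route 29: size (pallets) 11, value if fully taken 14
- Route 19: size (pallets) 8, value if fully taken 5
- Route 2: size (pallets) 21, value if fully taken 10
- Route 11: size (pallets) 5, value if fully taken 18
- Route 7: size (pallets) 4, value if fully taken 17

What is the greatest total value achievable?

Best value per unit of size first: Route 7 17/4≈4.25, Route 11 18/5≈3.6, Route 29 14/11≈1.27, Route 19 5/8≈0.625, Route 2 10/21≈0.476.
Take all of Route 7 (4 pallets, value 17) → 24 pallets left.
Take all of Route 11 (5 pallets, value 18) → 19 pallets left.
Route 29: take in full, 11 pallets for value 14 → 8 left.
Route 19: take in full, 8 pallets for value 5 → 0 left.
Total value = 54.

54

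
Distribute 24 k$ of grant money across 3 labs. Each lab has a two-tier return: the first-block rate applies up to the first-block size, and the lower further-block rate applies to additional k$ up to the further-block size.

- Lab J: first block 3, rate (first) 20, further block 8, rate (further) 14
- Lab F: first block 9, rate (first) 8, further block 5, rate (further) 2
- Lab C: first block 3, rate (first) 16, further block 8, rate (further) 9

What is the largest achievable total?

Treat each block as its own option and order by rate: Lab J/T1 20 > Lab C/T1 16 > Lab J/T2 14 > Lab C/T2 9 > Lab F/T1 8 > Lab F/T2 2.
Lab J T1 at 20: fill all 3 → 21 left.
Lab C T1 at 16: fill all 3 → 18 left.
Lab J/T2 (14): +8 → 10 left.
Fill Lab C T2 block (8 at 9) → 2 left.
Lab F T1 at 8: only 2 left, fill 2.
Total = 20×3 + 16×3 + 14×8 + 9×8 + 8×2 = 308.

308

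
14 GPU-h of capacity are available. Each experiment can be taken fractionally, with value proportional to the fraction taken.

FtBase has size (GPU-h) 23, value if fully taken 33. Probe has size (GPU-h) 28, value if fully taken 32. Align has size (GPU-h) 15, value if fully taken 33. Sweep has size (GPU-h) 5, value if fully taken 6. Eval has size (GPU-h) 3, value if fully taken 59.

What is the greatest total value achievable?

83.2

Best value per unit of size first: Eval 59/3≈19.7, Align 33/15≈2.2, FtBase 33/23≈1.43, Sweep 6/5≈1.2, Probe 32/28≈1.14.
All 3 GPU-h of Eval fit (value 59) — 11 remain.
Fill the last 11 GPU-h with part of Align: 11/15 of it earns 24.2.
Total value = 83.2.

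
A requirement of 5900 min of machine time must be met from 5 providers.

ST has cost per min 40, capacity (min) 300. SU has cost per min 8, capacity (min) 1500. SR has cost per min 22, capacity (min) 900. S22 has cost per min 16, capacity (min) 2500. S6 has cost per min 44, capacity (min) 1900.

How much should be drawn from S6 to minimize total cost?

700

Cheapest first:
SU at 8: take all 1500 min → 4400 still needed.
S22 at 16: take all 2500 min → 1900 still needed.
Take 900 from SR at 22 → need 1000 more.
ST (40): use full 300 → 700 min to go.
S6 (44): take the remaining 700 → done.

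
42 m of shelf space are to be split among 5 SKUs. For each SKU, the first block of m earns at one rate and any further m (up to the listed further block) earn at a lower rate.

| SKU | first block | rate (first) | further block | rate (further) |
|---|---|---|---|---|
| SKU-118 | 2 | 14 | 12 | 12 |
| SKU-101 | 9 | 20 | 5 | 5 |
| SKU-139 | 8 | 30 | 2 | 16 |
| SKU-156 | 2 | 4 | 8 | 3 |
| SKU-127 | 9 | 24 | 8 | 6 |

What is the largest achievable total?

840

Order all 10 blocks by rate: SKU-139/first 30 > SKU-127/first 24 > SKU-101/first 20 > SKU-139/second 16 > SKU-118/first 14 > SKU-118/second 12 > SKU-127/second 6 > SKU-101/second 5 > SKU-156/first 4 > SKU-156/second 3.
Fill SKU-139 first block (8 at 30) — 34 left.
Fill SKU-127 first block (9 at 24) — 25 left.
SKU-101 first at 20: fill all 9 — 16 left.
SKU-139 second at 16: fill all 2 — 14 left.
Fill SKU-118 first block (2 at 14) — 12 left.
SKU-118/second (12): +12 — 0 left.
Total = 30×8 + 24×9 + 20×9 + 16×2 + 14×2 + 12×12 = 840.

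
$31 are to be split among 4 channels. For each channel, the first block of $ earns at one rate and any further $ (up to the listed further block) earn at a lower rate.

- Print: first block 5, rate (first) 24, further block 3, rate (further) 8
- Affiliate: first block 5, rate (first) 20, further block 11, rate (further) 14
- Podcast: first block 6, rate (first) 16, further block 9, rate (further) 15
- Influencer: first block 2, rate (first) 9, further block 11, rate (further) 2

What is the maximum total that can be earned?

Order all 8 blocks by rate: Print/T1 24 > Affiliate/T1 20 > Podcast/T1 16 > Podcast/T2 15 > Affiliate/T2 14 > Influencer/T1 9 > Print/T2 8 > Influencer/T2 2.
Print/T1 (24): +5 — 26 left.
Affiliate/T1 (20): +5 — 21 left.
Fill Podcast T1 block (6 at 16) — 15 left.
Fill Podcast T2 block (9 at 15) — 6 left.
Affiliate/T2: +6 of 11 at 14; pool empty.
Total = 24×5 + 20×5 + 16×6 + 15×9 + 14×6 = 535.

535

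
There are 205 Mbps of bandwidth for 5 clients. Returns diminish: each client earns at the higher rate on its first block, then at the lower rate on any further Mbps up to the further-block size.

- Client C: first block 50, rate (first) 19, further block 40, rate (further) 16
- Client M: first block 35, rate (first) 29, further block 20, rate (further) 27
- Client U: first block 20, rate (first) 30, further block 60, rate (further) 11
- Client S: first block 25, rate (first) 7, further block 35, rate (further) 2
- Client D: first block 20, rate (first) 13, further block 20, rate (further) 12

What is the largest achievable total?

Order all 10 blocks by rate: Client U/T1 30 > Client M/T1 29 > Client M/T2 27 > Client C/T1 19 > Client C/T2 16 > Client D/T1 13 > Client D/T2 12 > Client U/T2 11 > Client S/T1 7 > Client S/T2 2.
Fill Client U T1 block (20 at 30) ; 185 left.
Client M T1 at 29: fill all 35 ; 150 left.
Client M/T2 (27): +20 ; 130 left.
Client C/T1 (19): +50 ; 80 left.
Client C T2 at 16: fill all 40 ; 40 left.
Fill Client D T1 block (20 at 13) ; 20 left.
Fill Client D T2 block (20 at 12) ; 0 left.
Total = 30×20 + 29×35 + 27×20 + 19×50 + 16×40 + 13×20 + 12×20 = 4245.

4245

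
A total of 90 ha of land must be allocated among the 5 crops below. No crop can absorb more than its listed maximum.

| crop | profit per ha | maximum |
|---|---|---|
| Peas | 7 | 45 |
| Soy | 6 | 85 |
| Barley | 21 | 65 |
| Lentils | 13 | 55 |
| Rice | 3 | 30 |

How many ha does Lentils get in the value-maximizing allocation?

25

Highest profit per ha first: Barley 21 > Lentils 13 > Peas 7 > Soy 6 > Rice 3.
Give Barley 65 to hit its cap of 65 — 25 left.
Lentils: +25 (room for 55) → 25. Pool exhausted.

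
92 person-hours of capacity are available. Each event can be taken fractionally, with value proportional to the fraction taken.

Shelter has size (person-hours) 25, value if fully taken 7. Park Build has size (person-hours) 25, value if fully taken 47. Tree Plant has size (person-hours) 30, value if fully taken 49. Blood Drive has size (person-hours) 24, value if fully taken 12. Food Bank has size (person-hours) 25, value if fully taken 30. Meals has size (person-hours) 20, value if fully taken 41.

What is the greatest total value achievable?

Best value per unit of size first: Meals 41/20≈2.05, Park Build 47/25≈1.88, Tree Plant 49/30≈1.63, Food Bank 30/25≈1.2, Blood Drive 12/24≈0.5, Shelter 7/25≈0.28.
Take all of Meals (20 person-hours, value 41) ; 72 person-hours left.
All 25 person-hours of Park Build fit (value 47) ; 47 remain.
Tree Plant: take in full, 30 person-hours for value 49 ; 17 left.
Only 17 person-hours remain; take 17/25 of Food Bank for value 30×17/25 = 20.4.
Total value = 157.4.

157.4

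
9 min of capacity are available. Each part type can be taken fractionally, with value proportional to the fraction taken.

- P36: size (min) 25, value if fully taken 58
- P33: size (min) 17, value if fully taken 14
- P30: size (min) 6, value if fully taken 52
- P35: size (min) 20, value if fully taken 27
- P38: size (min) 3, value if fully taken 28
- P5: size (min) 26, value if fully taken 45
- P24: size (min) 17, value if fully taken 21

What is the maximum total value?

Best value per unit of size first: P38 28/3≈9.33, P30 52/6≈8.67, P36 58/25≈2.32, P5 45/26≈1.73, P35 27/20≈1.35, P24 21/17≈1.24, P33 14/17≈0.824.
P38: take in full, 3 min for value 28 ; 6 left.
P30: take in full, 6 min for value 52 ; 0 left.
Total value = 80.

80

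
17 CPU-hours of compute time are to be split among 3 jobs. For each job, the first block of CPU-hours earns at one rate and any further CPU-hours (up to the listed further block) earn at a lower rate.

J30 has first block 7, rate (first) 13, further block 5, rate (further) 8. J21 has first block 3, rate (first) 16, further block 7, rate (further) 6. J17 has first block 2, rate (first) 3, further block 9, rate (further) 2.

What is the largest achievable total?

Treat each block as its own option and order by rate: J21/first 16 > J30/first 13 > J30/second 8 > J21/second 6 > J17/first 3 > J17/second 2.
Fill J21 first block (3 at 16) ; 14 left.
J30 first at 13: fill all 7 ; 7 left.
Fill J30 second block (5 at 8) ; 2 left.
J21/second: +2 of 7 at 6; pool empty.
Total = 16×3 + 13×7 + 8×5 + 6×2 = 191.

191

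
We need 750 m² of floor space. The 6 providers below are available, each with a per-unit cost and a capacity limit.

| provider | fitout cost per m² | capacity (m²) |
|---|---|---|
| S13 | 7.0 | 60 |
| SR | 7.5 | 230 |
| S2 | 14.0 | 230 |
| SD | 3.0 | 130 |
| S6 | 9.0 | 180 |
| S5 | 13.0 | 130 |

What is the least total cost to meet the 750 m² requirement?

Fill from the cheapest provider first.
SD at 3.0: take all 130 m² — 620 still needed.
S13 (7.0): use full 60 — 560 m² to go.
SR at 7.5: take all 230 m² — 330 still needed.
S6 (9.0): use full 180 — 150 m² to go.
S5 (13.0): use full 130 — 20 m² to go.
Take 20 from S2 at 14.0 to finish.
Cost = 130×3.0 + 60×7.0 + 230×7.5 + 180×9.0 + 130×13.0 + 20×14.0 = 6125.

6125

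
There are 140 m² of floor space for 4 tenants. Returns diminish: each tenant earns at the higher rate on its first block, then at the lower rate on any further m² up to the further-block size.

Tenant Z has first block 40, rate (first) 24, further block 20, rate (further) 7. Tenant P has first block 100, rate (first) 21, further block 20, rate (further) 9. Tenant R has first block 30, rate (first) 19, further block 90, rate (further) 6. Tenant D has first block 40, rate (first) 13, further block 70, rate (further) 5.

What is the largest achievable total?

Rank every tier by rate: Tenant Z/T1 24 > Tenant P/T1 21 > Tenant R/T1 19 > Tenant D/T1 13 > Tenant P/T2 9 > Tenant Z/T2 7 > Tenant R/T2 6 > Tenant D/T2 5.
Tenant Z T1 at 24: fill all 40 — 100 left.
Tenant P/T1 (21): +100 — 0 left.
Total = 24×40 + 21×100 = 3060.

3060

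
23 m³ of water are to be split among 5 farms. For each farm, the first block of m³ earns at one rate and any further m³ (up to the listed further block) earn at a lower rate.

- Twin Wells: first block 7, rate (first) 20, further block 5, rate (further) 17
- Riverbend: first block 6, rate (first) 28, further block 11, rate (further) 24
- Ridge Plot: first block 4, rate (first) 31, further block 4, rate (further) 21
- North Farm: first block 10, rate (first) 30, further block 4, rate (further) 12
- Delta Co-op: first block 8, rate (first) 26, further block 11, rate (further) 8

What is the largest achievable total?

670

Treat each block as its own option and order by rate: Ridge Plot/tier1 31 > North Farm/tier1 30 > Riverbend/tier1 28 > Delta Co-op/tier1 26 > Riverbend/tier2 24 > Ridge Plot/tier2 21 > Twin Wells/tier1 20 > Twin Wells/tier2 17 > North Farm/tier2 12 > Delta Co-op/tier2 8.
Ridge Plot/tier1 (31): +4 — 19 left.
North Farm tier1 at 30: fill all 10 — 9 left.
Riverbend tier1 at 28: fill all 6 — 3 left.
3 remain; put them into Delta Co-op tier1 at 26.
Total = 31×4 + 30×10 + 28×6 + 26×3 = 670.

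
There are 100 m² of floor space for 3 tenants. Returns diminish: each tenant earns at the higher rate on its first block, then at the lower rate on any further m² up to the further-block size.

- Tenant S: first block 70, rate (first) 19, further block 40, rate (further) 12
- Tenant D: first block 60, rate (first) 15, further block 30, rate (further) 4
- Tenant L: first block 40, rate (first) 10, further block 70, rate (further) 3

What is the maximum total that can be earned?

1780

Treat each block as its own option and order by rate: Tenant S/first 19 > Tenant D/first 15 > Tenant S/second 12 > Tenant L/first 10 > Tenant D/second 4 > Tenant L/second 3.
Fill Tenant S first block (70 at 19) → 30 left.
Tenant D first at 15: only 30 left, fill 30.
Total = 19×70 + 15×30 = 1780.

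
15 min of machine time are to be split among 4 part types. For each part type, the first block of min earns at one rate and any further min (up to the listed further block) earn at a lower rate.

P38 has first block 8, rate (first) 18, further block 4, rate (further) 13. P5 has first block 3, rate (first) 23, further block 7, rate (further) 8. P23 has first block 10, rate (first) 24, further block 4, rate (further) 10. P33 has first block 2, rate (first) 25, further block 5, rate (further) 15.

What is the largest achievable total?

359

Rank every tier by rate: P33/first 25 > P23/first 24 > P5/first 23 > P38/first 18 > P33/second 15 > P38/second 13 > P23/second 10 > P5/second 8.
P33/first (25): +2 ; 13 left.
Fill P23 first block (10 at 24) ; 3 left.
Fill P5 first block (3 at 23) ; 0 left.
Total = 25×2 + 24×10 + 23×3 = 359.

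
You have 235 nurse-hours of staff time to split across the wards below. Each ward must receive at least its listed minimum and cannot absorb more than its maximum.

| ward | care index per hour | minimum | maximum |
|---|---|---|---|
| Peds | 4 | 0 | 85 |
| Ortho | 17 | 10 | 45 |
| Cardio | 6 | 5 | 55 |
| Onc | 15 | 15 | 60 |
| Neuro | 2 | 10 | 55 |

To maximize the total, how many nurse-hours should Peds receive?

65

Meeting every minimum uses 0+10+5+15+10 = 40 nurse-hours, leaving 195.
Highest care index per hour first: Ortho 17 > Onc 15 > Cardio 6 > Peds 4 > Neuro 2.
Give Ortho 35 more to hit its cap of 45 — 160 left.
Onc takes 45 more to reach its cap of 60 — 115 left.
Give Cardio 50 more to hit its cap of 55 — 65 left.
Peds: +65 (room for 85) → 65. Pool exhausted.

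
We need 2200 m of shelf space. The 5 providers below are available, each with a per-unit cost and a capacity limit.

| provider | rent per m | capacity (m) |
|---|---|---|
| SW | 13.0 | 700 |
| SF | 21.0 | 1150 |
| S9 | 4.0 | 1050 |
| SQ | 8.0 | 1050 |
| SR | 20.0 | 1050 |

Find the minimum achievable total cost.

Cheapest first:
S9 (4.0): use full 1050 ; 1150 m to go.
Take 1050 from SQ at 8.0 ; need 100 more.
SW (13.0): take the remaining 100 ; done.
SR, SF: unused.
Cost = 1050×4.0 + 1050×8.0 + 100×13.0 = 13900.

13900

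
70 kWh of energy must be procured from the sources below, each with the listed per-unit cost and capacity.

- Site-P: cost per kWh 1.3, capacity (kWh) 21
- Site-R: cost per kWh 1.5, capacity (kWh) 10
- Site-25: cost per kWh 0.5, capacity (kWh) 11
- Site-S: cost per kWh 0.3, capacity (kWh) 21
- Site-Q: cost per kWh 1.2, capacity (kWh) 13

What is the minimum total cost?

Cheapest first:
Take 21 from Site-S at 0.3 — need 49 more.
Site-25 at 0.5: take all 11 kWh — 38 still needed.
Take 13 from Site-Q at 1.2 — need 25 more.
Take 21 from Site-P at 1.3 — need 4 more.
Take 4 from Site-R at 1.5 to finish.
Cost = 21×0.3 + 11×0.5 + 13×1.2 + 21×1.3 + 4×1.5 = 60.7.

60.7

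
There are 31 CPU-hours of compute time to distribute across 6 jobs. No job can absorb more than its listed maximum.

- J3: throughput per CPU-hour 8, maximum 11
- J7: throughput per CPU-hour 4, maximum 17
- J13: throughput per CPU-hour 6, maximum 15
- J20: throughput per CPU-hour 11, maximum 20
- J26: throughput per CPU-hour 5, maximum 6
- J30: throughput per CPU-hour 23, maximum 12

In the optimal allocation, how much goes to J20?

19

Order the jobs by throughput per CPU-hour: J30 23 > J20 11 > J3 8 > J13 6 > J26 5 > J7 4.
J30 takes 12 to reach its cap of 12 — 19 left.
J20: +19 (room for 20) → 19. Pool exhausted.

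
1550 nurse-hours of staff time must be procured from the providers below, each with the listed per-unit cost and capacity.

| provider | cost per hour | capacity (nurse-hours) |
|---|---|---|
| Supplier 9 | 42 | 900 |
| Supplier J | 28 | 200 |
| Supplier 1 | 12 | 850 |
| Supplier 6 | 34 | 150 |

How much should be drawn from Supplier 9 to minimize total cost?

350

Fill from the cheapest provider first.
Supplier 1 at 12: take all 850 nurse-hours ; 700 still needed.
Supplier J (28): use full 200 ; 500 nurse-hours to go.
Take 150 from Supplier 6 at 34 ; need 350 more.
Take 350 from Supplier 9 at 42 to finish.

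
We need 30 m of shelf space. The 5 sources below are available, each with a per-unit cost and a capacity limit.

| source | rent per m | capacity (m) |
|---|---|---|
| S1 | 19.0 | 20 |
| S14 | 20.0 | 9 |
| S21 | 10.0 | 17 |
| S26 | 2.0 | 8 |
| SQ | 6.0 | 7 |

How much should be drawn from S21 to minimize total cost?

Use sources in increasing cost order.
S26 (2.0): use full 8 ; 22 m to go.
SQ (6.0): use full 7 ; 15 m to go.
S21 (10.0): take the remaining 15 ; done.
S1, S14: unused.

15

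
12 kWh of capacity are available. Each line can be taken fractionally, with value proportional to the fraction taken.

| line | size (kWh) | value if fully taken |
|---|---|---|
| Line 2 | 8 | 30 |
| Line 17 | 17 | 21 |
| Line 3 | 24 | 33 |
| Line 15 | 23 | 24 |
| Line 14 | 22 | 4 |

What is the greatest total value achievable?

Best value per unit of size first: Line 2 30/8≈3.75, Line 3 33/24≈1.38, Line 17 21/17≈1.24, Line 15 24/23≈1.04, Line 14 4/22≈0.182.
Take all of Line 2 (8 kWh, value 30) ; 4 kWh left.
4 kWh left: a 4/24 share of Line 3 gives 33×4/24 = 5.5.
Total value = 35.5.

35.5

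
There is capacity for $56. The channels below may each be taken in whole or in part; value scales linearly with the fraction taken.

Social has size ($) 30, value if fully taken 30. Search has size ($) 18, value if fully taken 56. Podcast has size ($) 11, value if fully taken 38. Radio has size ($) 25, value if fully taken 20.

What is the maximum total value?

121

Best value per unit of size first: Podcast 38/11≈3.45, Search 56/18≈3.11, Social 30/30≈1, Radio 20/25≈0.8.
All 11 $ of Podcast fit (value 38) — 45 remain.
Take all of Search (18 $, value 56) — 27 $ left.
Fill the last 27 $ with part of Social: 27/30 of it earns 27.
Total value = 121.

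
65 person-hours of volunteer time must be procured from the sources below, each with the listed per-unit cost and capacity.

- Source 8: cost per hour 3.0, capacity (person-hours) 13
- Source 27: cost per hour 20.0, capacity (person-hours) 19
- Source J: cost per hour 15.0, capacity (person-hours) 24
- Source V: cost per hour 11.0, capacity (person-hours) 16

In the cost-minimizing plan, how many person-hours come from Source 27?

Use sources in increasing cost order.
Source 8 (3.0): use full 13 ; 52 person-hours to go.
Take 16 from Source V at 11.0 ; need 36 more.
Source J (15.0): use full 24 ; 12 person-hours to go.
Source 27 at 20.0: take 12 of its 19 ; requirement met.

12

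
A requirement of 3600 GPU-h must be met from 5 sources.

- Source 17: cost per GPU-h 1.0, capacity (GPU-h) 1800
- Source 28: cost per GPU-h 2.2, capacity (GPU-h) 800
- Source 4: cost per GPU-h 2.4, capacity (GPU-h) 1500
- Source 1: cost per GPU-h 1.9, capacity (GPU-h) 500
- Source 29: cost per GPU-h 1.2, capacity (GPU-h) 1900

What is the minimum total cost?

Use sources in increasing cost order.
Source 17 at 1.0: take all 1800 GPU-h → 1800 still needed.
Source 29 at 1.2: take 1800 of its 1900 → requirement met.
Source 1, Source 28, Source 4: unused.
Cost = 1800×1.0 + 1800×1.2 = 3960.

3960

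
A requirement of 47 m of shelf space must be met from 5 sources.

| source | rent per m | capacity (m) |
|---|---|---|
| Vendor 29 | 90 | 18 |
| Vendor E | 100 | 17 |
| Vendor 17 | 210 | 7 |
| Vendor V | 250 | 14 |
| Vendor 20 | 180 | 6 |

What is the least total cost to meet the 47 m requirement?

Fill from the cheapest source first.
Vendor 29 (90): use full 18 ; 29 m to go.
Vendor E (100): use full 17 ; 12 m to go.
Vendor 20 at 180: take all 6 m ; 6 still needed.
Vendor 17 (210): take the remaining 6 ; done.
Vendor V: unused.
Cost = 18×90 + 17×100 + 6×180 + 6×210 = 5660.

5660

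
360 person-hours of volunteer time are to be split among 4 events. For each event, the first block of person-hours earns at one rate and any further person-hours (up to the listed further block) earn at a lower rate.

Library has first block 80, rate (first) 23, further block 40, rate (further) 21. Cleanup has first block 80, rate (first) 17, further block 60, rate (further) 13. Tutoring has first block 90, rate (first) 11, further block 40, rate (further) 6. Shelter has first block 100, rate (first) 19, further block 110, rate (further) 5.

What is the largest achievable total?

6720

Treat each block as its own option and order by rate: Library/T1 23 > Library/T2 21 > Shelter/T1 19 > Cleanup/T1 17 > Cleanup/T2 13 > Tutoring/T1 11 > Tutoring/T2 6 > Shelter/T2 5.
Library/T1 (23): +80 — 280 left.
Library T2 at 21: fill all 40 — 240 left.
Fill Shelter T1 block (100 at 19) — 140 left.
Cleanup/T1 (17): +80 — 60 left.
Cleanup T2 at 13: fill all 60 — 0 left.
Total = 23×80 + 21×40 + 19×100 + 17×80 + 13×60 = 6720.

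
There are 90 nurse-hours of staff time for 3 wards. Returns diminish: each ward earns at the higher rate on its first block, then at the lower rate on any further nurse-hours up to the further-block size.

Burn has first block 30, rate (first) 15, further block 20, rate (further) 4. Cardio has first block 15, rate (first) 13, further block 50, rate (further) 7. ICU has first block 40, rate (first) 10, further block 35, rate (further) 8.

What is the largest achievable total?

Treat each block as its own option and order by rate: Burn/tier1 15 > Cardio/tier1 13 > ICU/tier1 10 > ICU/tier2 8 > Cardio/tier2 7 > Burn/tier2 4.
Fill Burn tier1 block (30 at 15) — 60 left.
Fill Cardio tier1 block (15 at 13) — 45 left.
ICU tier1 at 10: fill all 40 — 5 left.
ICU/tier2: +5 of 35 at 8; pool empty.
Total = 15×30 + 13×15 + 10×40 + 8×5 = 1085.

1085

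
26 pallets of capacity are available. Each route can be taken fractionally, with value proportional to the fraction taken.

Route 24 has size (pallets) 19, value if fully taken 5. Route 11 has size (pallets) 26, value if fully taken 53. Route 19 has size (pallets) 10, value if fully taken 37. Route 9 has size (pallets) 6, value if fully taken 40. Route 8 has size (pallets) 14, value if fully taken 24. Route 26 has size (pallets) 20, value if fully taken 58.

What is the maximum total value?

106

Sort by value density: Route 9 40/6≈6.67, Route 19 37/10≈3.7, Route 26 58/20≈2.9, Route 11 53/26≈2.04, Route 8 24/14≈1.71, Route 24 5/19≈0.263.
Route 9: take in full, 6 pallets for value 40 — 20 left.
Take all of Route 19 (10 pallets, value 37) — 10 pallets left.
10 pallets left: a 10/20 share of Route 26 gives 58×10/20 = 29.
Total value = 106.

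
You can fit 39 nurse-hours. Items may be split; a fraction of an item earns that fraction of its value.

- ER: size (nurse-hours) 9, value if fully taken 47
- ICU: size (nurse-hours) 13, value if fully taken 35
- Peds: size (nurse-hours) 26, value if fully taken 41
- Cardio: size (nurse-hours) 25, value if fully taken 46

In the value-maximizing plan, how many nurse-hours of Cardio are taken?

17

Best value per unit of size first: ER 47/9≈5.22, ICU 35/13≈2.69, Cardio 46/25≈1.84, Peds 41/26≈1.58.
All 9 nurse-hours of ER fit (value 47) → 30 remain.
All 13 nurse-hours of ICU fit (value 35) → 17 remain.
17 nurse-hours left: a 17/25 share of Cardio gives 46×17/25 = 31.28.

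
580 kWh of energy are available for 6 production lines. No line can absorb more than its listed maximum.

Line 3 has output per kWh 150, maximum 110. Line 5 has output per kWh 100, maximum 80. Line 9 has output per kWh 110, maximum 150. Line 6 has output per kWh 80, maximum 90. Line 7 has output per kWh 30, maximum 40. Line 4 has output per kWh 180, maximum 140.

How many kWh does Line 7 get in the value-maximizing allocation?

Order the production lines by output per kWh: Line 4 180 > Line 3 150 > Line 9 110 > Line 5 100 > Line 6 80 > Line 7 30.
Line 4 takes 140 to reach its cap of 140 — 440 left.
Line 3: +110 to 110 (cap) — 330 left.
Line 9: +150 to 150 (cap) — 180 left.
Line 5 takes 80 to reach its cap of 80 — 100 left.
Give Line 6 90 to hit its cap of 90 — 10 left.
Line 7 has room for 40 but only 10 remain, so it gets 10.

10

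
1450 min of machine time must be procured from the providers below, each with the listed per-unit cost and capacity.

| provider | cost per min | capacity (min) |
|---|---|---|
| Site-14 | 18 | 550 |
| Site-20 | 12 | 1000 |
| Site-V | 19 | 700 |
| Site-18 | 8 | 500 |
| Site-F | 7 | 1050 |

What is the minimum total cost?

10550

Use providers in increasing cost order.
Site-F (7): use full 1050 ; 400 min to go.
Take 400 from Site-18 at 8 to finish.
Site-20, Site-14, Site-V: unused.
Cost = 1050×7 + 400×8 = 10550.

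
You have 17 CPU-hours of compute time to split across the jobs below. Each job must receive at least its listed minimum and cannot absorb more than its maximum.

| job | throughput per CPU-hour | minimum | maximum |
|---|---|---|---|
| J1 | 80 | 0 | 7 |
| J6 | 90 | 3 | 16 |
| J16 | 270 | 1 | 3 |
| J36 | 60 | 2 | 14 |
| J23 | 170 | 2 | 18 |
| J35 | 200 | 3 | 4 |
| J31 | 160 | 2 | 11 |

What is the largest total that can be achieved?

Meeting every minimum uses 0+3+1+2+2+3+2 = 13 CPU-hours, leaving 4.
Rank by throughput per CPU-hour: J16 270 > J35 200 > J23 170 > J31 160 > J6 90 > J1 80 > J36 60.
J16: +2 to 3 (cap) — 2 left.
J35 takes 1 more to reach its cap of 4 — 1 left.
J23 has room for 16 more but only 1 remain, so it gets 3.
Total = 90×3 + 270×3 + 60×2 + 170×3 + 200×4 + 160×2 = 2830.

2830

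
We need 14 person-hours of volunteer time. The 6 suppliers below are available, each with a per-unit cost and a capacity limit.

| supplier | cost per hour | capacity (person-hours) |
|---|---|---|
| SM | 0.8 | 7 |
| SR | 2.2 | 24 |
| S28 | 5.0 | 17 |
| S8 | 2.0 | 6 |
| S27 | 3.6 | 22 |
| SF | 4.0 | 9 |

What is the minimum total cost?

19.8

Fill from the cheapest supplier first.
SM at 0.8: take all 7 person-hours ; 7 still needed.
S8 (2.0): use full 6 ; 1 person-hours to go.
SR at 2.2: take 1 of its 24 ; requirement met.
S27, SF, S28: unused.
Cost = 7×0.8 + 6×2.0 + 1×2.2 = 19.8.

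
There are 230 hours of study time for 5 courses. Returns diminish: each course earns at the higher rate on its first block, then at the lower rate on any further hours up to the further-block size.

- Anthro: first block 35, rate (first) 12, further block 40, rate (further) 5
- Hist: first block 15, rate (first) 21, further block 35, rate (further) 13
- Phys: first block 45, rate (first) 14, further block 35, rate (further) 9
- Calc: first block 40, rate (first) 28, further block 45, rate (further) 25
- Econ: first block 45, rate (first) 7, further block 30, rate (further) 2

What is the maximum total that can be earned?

4200

Order all 10 blocks by rate: Calc/T1 28 > Calc/T2 25 > Hist/T1 21 > Phys/T1 14 > Hist/T2 13 > Anthro/T1 12 > Phys/T2 9 > Econ/T1 7 > Anthro/T2 5 > Econ/T2 2.
Calc/T1 (28): +40 — 190 left.
Calc T2 at 25: fill all 45 — 145 left.
Hist T1 at 21: fill all 15 — 130 left.
Phys/T1 (14): +45 — 85 left.
Hist T2 at 13: fill all 35 — 50 left.
Anthro T1 at 12: fill all 35 — 15 left.
15 remain; put them into Phys T2 at 9.
Total = 28×40 + 25×45 + 21×15 + 14×45 + 13×35 + 12×35 + 9×15 = 4200.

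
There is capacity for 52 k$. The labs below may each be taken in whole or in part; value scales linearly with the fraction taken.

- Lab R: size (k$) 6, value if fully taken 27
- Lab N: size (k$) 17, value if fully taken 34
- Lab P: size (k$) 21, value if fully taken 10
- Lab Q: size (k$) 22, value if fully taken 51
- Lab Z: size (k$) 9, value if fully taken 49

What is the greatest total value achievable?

157

Sort by value density: Lab Z 49/9≈5.44, Lab R 27/6≈4.5, Lab Q 51/22≈2.32, Lab N 34/17≈2, Lab P 10/21≈0.476.
Take all of Lab Z (9 k$, value 49) → 43 k$ left.
Take all of Lab R (6 k$, value 27) → 37 k$ left.
Lab Q: take in full, 22 k$ for value 51 → 15 left.
Only 15 k$ remain; take 15/17 of Lab N for value 34×15/17 = 30.
Total value = 157.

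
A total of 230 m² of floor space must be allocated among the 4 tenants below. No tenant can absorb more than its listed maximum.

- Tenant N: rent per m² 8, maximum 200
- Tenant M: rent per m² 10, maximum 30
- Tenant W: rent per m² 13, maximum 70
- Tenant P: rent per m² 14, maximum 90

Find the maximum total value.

Highest rent per m² first: Tenant P 14 > Tenant W 13 > Tenant M 10 > Tenant N 8.
Give Tenant P 90 to hit its cap of 90 — 140 left.
Tenant W: +70 to 70 (cap) — 70 left.
Tenant M: +30 to 30 (cap) — 40 left.
Tenant N has room for 200 but only 40 remain, so it gets 40.
Total = 8×40 + 10×30 + 13×70 + 14×90 = 2790.

2790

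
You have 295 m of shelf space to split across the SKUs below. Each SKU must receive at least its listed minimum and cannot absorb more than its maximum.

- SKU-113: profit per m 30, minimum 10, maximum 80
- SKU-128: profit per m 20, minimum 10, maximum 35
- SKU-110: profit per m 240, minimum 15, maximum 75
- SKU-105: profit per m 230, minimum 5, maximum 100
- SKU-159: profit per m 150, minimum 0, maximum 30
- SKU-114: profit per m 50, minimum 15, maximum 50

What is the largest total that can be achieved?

Meeting every minimum uses 10+10+15+5+0+15 = 55 m, leaving 240.
Highest profit per m first: SKU-110 240 > SKU-105 230 > SKU-159 150 > SKU-114 50 > SKU-113 30 > SKU-128 20.
SKU-110: +60 to 75 (cap) — 180 left.
SKU-105 takes 95 more to reach its cap of 100 — 85 left.
SKU-159 takes 30 more to reach its cap of 30 — 55 left.
SKU-114: +35 to 50 (cap) — 20 left.
Only 20 left; SKU-113 takes them to reach 30.
Total = 30×30 + 20×10 + 240×75 + 230×100 + 150×30 + 50×50 = 49100.

49100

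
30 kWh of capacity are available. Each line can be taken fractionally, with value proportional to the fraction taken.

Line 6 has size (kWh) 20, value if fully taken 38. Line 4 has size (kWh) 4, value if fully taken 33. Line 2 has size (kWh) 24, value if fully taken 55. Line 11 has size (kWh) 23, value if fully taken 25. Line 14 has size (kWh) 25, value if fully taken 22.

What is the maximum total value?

91.8

Sort by value density: Line 4 33/4≈8.25, Line 2 55/24≈2.29, Line 6 38/20≈1.9, Line 11 25/23≈1.09, Line 14 22/25≈0.88.
Line 4: take in full, 4 kWh for value 33 ; 26 left.
Take all of Line 2 (24 kWh, value 55) ; 2 kWh left.
Fill the last 2 kWh with part of Line 6: 2/20 of it earns 3.8.
Total value = 91.8.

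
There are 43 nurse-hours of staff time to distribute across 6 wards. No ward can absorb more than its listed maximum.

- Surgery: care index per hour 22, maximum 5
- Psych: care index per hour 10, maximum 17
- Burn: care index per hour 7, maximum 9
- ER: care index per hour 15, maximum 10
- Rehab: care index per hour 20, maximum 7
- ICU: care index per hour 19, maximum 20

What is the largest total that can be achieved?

Rank by care index per hour: Surgery 22 > Rehab 20 > ICU 19 > ER 15 > Psych 10 > Burn 7.
Surgery: +5 to 5 (cap) — 38 left.
Give Rehab 7 to hit its cap of 7 — 31 left.
ICU: +20 to 20 (cap) — 11 left.
ER takes 10 to reach its cap of 10 — 1 left.
Psych: +1 (room for 17) → 1. Pool exhausted.
Total = 22×5 + 10×1 + 15×10 + 20×7 + 19×20 = 790.

790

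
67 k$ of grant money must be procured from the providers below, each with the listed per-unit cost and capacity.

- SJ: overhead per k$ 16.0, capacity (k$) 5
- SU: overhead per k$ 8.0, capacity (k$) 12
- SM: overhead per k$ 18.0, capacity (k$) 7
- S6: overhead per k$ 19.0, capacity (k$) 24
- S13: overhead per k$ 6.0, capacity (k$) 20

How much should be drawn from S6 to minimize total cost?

Fill from the cheapest provider first.
S13 at 6.0: take all 20 k$ → 47 still needed.
SU at 8.0: take all 12 k$ → 35 still needed.
Take 5 from SJ at 16.0 → need 30 more.
SM (18.0): use full 7 → 23 k$ to go.
Take 23 from S6 at 19.0 to finish.

23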